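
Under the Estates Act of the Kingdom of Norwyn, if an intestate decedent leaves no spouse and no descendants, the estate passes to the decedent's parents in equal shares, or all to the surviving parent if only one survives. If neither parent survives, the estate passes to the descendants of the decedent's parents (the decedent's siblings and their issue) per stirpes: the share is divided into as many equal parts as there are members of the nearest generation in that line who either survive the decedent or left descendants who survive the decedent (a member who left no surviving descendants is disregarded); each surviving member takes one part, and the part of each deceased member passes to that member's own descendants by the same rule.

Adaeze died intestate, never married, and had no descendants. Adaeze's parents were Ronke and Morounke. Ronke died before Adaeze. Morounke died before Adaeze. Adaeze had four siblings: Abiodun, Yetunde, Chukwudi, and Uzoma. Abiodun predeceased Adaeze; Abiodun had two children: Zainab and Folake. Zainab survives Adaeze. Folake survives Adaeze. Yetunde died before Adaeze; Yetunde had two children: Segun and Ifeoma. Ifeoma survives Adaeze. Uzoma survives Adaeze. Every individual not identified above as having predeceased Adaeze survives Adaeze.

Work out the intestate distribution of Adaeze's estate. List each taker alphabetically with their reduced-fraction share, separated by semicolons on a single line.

Neither parent survives and there are no descendants, so the estate passes to Adaeze's siblings and their issue per stirpes.
The estate is divided into 4 equal shares of 1/4 among Abiodun, Yetunde, Chukwudi, Uzoma.
Abiodun predeceased; the 1/4 allotted to Abiodun's branch passes to Abiodun's issue by representation.
The 1/4 is divided into 2 equal shares of 1/8 among Zainab, Folake.
Zainab is living and takes 1/8.
Folake is living and takes 1/8.
Yetunde predeceased; the 1/4 allotted to Yetunde's branch passes to Yetunde's issue by representation.
The 1/4 is divided into 2 equal shares of 1/8 among Segun, Ifeoma.
Segun is living and takes 1/8.
Ifeoma is living and takes 1/8.
Chukwudi is living and takes 1/4.
Uzoma is living and takes 1/4.

Chukwudi 1/4; Folake 1/8; Ifeoma 1/8; Segun 1/8; Uzoma 1/4; Zainab 1/8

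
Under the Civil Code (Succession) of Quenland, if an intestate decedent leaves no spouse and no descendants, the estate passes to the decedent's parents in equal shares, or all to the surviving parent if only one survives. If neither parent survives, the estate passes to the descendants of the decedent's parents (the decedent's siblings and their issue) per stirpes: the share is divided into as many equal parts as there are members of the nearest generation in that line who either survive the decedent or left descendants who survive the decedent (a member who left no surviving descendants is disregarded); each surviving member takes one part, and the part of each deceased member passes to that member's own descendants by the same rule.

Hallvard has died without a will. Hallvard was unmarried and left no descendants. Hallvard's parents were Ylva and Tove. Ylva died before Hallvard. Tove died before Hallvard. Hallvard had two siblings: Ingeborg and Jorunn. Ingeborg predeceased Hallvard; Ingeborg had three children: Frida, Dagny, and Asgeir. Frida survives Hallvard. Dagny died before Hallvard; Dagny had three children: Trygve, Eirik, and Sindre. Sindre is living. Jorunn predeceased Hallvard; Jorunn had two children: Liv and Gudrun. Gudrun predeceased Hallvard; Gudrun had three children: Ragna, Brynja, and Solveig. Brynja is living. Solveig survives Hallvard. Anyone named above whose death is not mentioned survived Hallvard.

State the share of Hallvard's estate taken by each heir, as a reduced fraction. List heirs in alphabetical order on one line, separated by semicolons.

Neither parent survives and there are no descendants, so the estate passes to Hallvard's siblings and their issue per stirpes.
The estate is divided into 2 equal shares of 1/2 among Ingeborg, Jorunn.
Ingeborg predeceased; the 1/2 allotted to Ingeborg's branch passes to Ingeborg's issue by representation.
The 1/2 is divided into 3 equal shares of 1/6 among Frida, Dagny, Asgeir.
Frida is living and takes 1/6.
Dagny predeceased; the 1/6 allotted to Dagny's branch passes to Dagny's issue by representation.
The 1/6 is divided into 3 equal shares of 1/18 among Trygve, Eirik, Sindre.
Trygve is living and takes 1/18.
Eirik is living and takes 1/18.
Sindre is living and takes 1/18.
Asgeir is living and takes 1/6.
Jorunn predeceased; the 1/2 allotted to Jorunn's branch passes to Jorunn's issue by representation.
The 1/2 is divided into 2 equal shares of 1/4 among Liv, Gudrun.
Liv is living and takes 1/4.
Gudrun predeceased; the 1/4 allotted to Gudrun's branch passes to Gudrun's issue by representation.
The 1/4 is divided into 3 equal shares of 1/12 among Ragna, Brynja, Solveig.
Ragna is living and takes 1/12.
Brynja is living and takes 1/12.
Solveig is living and takes 1/12.

Asgeir 1/6; Brynja 1/12; Eirik 1/18; Frida 1/6; Liv 1/4; Ragna 1/12; Sindre 1/18; Solveig 1/12; Trygve 1/18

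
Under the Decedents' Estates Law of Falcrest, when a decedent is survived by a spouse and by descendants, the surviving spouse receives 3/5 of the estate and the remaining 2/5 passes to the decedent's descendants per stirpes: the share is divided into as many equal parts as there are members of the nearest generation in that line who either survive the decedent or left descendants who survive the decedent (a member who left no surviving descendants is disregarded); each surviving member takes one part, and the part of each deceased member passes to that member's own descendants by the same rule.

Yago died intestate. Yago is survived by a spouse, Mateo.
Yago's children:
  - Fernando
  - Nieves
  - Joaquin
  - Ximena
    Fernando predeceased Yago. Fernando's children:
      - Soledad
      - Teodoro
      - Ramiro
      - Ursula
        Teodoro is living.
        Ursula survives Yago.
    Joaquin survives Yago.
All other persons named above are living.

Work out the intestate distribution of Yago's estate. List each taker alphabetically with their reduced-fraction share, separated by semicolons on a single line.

Joaquin 1/10; Mateo 3/5; Nieves 1/10; Ramiro 1/40; Soledad 1/40; Teodoro 1/40; Ursula 1/40; Ximena 1/10

Mateo, as surviving spouse, takes 3/5.
The remaining 2/5 passes to Yago's descendants per stirpes.
The 2/5 is divided into 4 equal shares of 1/10 among Fernando, Nieves, Joaquin, Ximena.
Fernando predeceased; the 1/10 allotted to Fernando's branch passes to Fernando's issue by representation.
The 1/10 is divided into 4 equal shares of 1/40 among Soledad, Teodoro, Ramiro, Ursula.
Soledad is living and takes 1/40.
Teodoro is living and takes 1/40.
Ramiro is living and takes 1/40.
Ursula is living and takes 1/40.
Nieves is living and takes 1/10.
Joaquin is living and takes 1/10.
Ximena is living and takes 1/10.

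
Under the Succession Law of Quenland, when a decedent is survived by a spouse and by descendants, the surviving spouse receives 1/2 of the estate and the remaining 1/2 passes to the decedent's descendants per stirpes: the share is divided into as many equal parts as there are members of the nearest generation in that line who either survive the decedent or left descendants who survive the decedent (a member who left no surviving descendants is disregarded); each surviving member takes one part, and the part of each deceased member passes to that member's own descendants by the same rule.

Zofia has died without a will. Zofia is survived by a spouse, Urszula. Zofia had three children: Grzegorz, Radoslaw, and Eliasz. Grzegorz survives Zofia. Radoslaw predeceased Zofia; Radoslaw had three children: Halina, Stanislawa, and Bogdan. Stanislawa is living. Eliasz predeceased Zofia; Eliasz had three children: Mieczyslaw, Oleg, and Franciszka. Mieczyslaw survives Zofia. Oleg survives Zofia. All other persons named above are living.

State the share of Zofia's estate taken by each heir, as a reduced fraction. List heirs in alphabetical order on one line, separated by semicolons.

Urszula, as surviving spouse, takes 1/2.
The remaining 1/2 passes to Zofia's descendants per stirpes.
The 1/2 is divided into 3 equal shares of 1/6 among Grzegorz, Radoslaw, Eliasz.
Grzegorz is living and takes 1/6.
Radoslaw predeceased; the 1/6 allotted to Radoslaw's branch passes to Radoslaw's issue by representation.
The 1/6 is divided into 3 equal shares of 1/18 among Halina, Stanislawa, Bogdan.
Halina is living and takes 1/18.
Stanislawa is living and takes 1/18.
Bogdan is living and takes 1/18.
Eliasz predeceased; the 1/6 allotted to Eliasz's branch passes to Eliasz's issue by representation.
The 1/6 is divided into 3 equal shares of 1/18 among Mieczyslaw, Oleg, Franciszka.
Mieczyslaw is living and takes 1/18.
Oleg is living and takes 1/18.
Franciszka is living and takes 1/18.

Bogdan 1/18; Franciszka 1/18; Grzegorz 1/6; Halina 1/18; Mieczyslaw 1/18; Oleg 1/18; Stanislawa 1/18; Urszula 1/2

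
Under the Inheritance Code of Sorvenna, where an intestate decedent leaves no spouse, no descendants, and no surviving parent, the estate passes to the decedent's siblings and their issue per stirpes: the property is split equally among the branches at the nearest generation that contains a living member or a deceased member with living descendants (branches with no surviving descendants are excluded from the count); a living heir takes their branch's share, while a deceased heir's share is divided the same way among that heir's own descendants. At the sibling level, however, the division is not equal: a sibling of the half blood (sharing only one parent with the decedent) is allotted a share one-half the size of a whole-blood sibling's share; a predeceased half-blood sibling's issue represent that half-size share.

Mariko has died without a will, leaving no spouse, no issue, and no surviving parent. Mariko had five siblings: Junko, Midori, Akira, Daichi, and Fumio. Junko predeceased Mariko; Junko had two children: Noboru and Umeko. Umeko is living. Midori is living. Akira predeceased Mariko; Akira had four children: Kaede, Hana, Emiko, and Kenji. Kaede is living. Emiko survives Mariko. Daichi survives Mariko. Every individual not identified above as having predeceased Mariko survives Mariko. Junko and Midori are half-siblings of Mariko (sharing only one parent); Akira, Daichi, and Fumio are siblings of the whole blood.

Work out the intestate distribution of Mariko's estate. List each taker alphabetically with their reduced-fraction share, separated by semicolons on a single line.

Daichi 1/4; Emiko 1/16; Fumio 1/4; Hana 1/16; Kaede 1/16; Kenji 1/16; Midori 1/8; Noboru 1/16; Umeko 1/16

No spouse, descendants, or parent survives, so the estate passes to Mariko's siblings per stirpes.
Half-blood siblings count for one-half the weight of whole-blood siblings at the initial division.
Dividing 1 in proportion to weights (total weight 4): Junko (weight 1/2) → 1/8; Midori (weight 1/2) → 1/8; Akira (weight 1) → 1/4; Daichi (weight 1) → 1/4; Fumio (weight 1) → 1/4.
Junko predeceased; the 1/8 allotted to Junko's branch passes to Junko's issue by representation.
The 1/8 is divided into 2 equal shares of 1/16 among Noboru, Umeko.
Noboru is living and takes 1/16.
Umeko is living and takes 1/16.
Midori is living and takes 1/8.
Akira predeceased; the 1/4 allotted to Akira's branch passes to Akira's issue by representation.
The 1/4 is divided into 4 equal shares of 1/16 among Kaede, Hana, Emiko, Kenji.
Kaede is living and takes 1/16.
Hana is living and takes 1/16.
Emiko is living and takes 1/16.
Kenji is living and takes 1/16.
Daichi is living and takes 1/4.
Fumio is living and takes 1/4.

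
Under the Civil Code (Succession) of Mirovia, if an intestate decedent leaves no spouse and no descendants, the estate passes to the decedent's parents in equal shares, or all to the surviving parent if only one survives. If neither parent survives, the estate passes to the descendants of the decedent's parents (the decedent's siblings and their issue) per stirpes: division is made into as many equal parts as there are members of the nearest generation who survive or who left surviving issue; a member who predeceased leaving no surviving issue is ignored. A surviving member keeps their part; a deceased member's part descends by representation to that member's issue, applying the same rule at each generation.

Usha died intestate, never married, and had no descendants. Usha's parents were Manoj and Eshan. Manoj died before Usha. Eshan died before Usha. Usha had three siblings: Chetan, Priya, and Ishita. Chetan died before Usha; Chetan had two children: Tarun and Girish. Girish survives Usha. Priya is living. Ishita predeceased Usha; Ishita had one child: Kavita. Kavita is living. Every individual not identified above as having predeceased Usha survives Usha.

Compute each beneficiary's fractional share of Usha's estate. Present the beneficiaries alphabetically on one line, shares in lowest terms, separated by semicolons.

Neither parent survives and there are no descendants, so the estate passes to Usha's siblings and their issue per stirpes.
The estate is divided into 3 equal shares of 1/3 among Chetan, Priya, Ishita.
Chetan predeceased; the 1/3 allotted to Chetan's branch passes to Chetan's issue by representation.
The 1/3 is divided into 2 equal shares of 1/6 among Tarun, Girish.
Tarun is living and takes 1/6.
Girish is living and takes 1/6.
Priya is living and takes 1/3.
Ishita predeceased; the 1/3 allotted to Ishita's branch passes to Ishita's issue by representation.
Kavita is the sole taker at this level and receives the full 1/3.

Girish 1/6; Kavita 1/3; Priya 1/3; Tarun 1/6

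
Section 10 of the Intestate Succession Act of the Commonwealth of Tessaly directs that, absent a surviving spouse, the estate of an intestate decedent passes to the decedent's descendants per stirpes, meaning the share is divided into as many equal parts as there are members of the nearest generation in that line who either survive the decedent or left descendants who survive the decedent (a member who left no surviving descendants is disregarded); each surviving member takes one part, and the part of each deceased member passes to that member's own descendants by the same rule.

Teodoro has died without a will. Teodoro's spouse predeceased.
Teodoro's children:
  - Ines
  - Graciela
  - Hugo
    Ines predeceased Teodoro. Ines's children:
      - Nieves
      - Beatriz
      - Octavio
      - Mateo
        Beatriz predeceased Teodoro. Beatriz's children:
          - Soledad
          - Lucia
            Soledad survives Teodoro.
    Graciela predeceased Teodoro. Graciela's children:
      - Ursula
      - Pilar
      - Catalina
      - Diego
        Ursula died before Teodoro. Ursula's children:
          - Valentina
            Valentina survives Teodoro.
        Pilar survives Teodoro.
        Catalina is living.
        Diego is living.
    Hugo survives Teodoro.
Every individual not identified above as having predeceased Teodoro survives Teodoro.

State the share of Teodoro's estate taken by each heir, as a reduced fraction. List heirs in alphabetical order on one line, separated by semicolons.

Catalina 1/12; Diego 1/12; Hugo 1/3; Lucia 1/24; Mateo 1/12; Nieves 1/12; Octavio 1/12; Pilar 1/12; Soledad 1/24; Valentina 1/12

There is no surviving spouse, so the entire estate passes to Teodoro's descendants per stirpes.
The estate is divided into 3 equal shares of 1/3 among Ines, Graciela, Hugo.
Ines predeceased; the 1/3 allotted to Ines's branch passes to Ines's issue by representation.
The 1/3 is divided into 4 equal shares of 1/12 among Nieves, Beatriz, Octavio, Mateo.
Nieves is living and takes 1/12.
Beatriz predeceased; the 1/12 allotted to Beatriz's branch passes to Beatriz's issue by representation.
The 1/12 is divided into 2 equal shares of 1/24 among Soledad, Lucia.
Soledad is living and takes 1/24.
Lucia is living and takes 1/24.
Octavio is living and takes 1/12.
Mateo is living and takes 1/12.
Graciela predeceased; the 1/3 allotted to Graciela's branch passes to Graciela's issue by representation.
The 1/3 is divided into 4 equal shares of 1/12 among Ursula, Pilar, Catalina, Diego.
Ursula predeceased; the 1/12 allotted to Ursula's branch passes to Ursula's issue by representation.
Valentina is the sole taker at this level and receives the full 1/12.
Pilar is living and takes 1/12.
Catalina is living and takes 1/12.
Diego is living and takes 1/12.
Hugo is living and takes 1/3.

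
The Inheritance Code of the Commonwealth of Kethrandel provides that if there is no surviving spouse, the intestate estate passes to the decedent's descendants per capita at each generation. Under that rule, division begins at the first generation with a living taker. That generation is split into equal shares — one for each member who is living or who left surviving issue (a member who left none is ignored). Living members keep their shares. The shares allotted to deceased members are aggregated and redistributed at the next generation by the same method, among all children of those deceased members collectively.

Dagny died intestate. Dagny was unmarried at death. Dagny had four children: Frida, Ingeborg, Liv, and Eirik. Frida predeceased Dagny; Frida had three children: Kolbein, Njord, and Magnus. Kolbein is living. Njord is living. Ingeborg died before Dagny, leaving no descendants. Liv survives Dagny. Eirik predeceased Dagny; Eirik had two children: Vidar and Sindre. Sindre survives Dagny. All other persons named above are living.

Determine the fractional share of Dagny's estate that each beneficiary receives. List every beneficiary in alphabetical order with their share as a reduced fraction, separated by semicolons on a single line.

There is no surviving spouse, so the entire estate passes to Dagny's descendants per capita at each generation.
At generation 1 (Frida, Liv, Eirik) there are 3 shares of (1)/3 = 1/3 each.
Living: Liv — each takes 1/3.
Deceased: Frida and Eirik. Their combined 2/3 is pooled and carried to generation 2.
At generation 2 (Kolbein, Njord, Magnus, Vidar, Sindre) there are 5 shares of (2/3)/5 = 2/15 each.
Living: Kolbein, Njord, Magnus, Vidar, and Sindre — each takes 2/15.

Kolbein 2/15; Liv 1/3; Magnus 2/15; Njord 2/15; Sindre 2/15; Vidar 2/15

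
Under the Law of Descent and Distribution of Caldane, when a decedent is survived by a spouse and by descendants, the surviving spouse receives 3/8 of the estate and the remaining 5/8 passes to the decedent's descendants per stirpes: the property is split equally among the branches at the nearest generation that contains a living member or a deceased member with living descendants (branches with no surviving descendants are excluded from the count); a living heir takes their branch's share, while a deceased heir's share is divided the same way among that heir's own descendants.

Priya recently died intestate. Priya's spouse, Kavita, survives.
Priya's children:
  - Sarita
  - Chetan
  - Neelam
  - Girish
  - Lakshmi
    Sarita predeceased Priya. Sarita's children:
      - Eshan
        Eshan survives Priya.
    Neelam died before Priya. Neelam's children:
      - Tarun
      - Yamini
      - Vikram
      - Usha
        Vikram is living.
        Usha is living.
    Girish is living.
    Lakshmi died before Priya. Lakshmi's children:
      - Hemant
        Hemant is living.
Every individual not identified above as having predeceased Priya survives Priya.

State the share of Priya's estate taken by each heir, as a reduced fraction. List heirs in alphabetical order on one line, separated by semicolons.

Chetan 1/8; Eshan 1/8; Girish 1/8; Hemant 1/8; Kavita 3/8; Tarun 1/32; Usha 1/32; Vikram 1/32; Yamini 1/32

Kavita, as surviving spouse, takes 3/8.
The remaining 5/8 passes to Priya's descendants per stirpes.
The 5/8 is divided into 5 equal shares of 1/8 among Sarita, Chetan, Neelam, Girish, Lakshmi.
Sarita predeceased; the 1/8 allotted to Sarita's branch passes to Sarita's issue by representation.
Eshan is the sole taker at this level and receives the full 1/8.
Chetan is living and takes 1/8.
Neelam predeceased; the 1/8 allotted to Neelam's branch passes to Neelam's issue by representation.
The 1/8 is divided into 4 equal shares of 1/32 among Tarun, Yamini, Vikram, Usha.
Tarun is living and takes 1/32.
Yamini is living and takes 1/32.
Vikram is living and takes 1/32.
Usha is living and takes 1/32.
Girish is living and takes 1/8.
Lakshmi predeceased; the 1/8 allotted to Lakshmi's branch passes to Lakshmi's issue by representation.
Hemant is the sole taker at this level and receives the full 1/8.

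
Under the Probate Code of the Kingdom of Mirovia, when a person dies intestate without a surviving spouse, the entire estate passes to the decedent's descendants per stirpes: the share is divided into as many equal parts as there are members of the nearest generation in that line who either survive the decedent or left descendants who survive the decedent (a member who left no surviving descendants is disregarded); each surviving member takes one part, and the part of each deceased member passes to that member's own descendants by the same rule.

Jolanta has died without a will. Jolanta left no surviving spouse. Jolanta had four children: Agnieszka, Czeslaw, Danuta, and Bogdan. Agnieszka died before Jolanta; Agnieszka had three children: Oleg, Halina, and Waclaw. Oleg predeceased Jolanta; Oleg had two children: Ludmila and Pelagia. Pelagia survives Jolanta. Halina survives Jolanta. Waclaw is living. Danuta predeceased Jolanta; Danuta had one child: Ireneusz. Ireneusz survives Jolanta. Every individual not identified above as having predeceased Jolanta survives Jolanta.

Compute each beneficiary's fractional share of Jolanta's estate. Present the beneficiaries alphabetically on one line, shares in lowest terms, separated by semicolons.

There is no surviving spouse, so the entire estate passes to Jolanta's descendants per stirpes.
The estate is divided into 4 equal shares of 1/4 among Agnieszka, Czeslaw, Danuta, Bogdan.
Agnieszka predeceased; the 1/4 allotted to Agnieszka's branch passes to Agnieszka's issue by representation.
The 1/4 is divided into 3 equal shares of 1/12 among Oleg, Halina, Waclaw.
Oleg predeceased; the 1/12 allotted to Oleg's branch passes to Oleg's issue by representation.
The 1/12 is divided into 2 equal shares of 1/24 among Ludmila, Pelagia.
Ludmila is living and takes 1/24.
Pelagia is living and takes 1/24.
Halina is living and takes 1/12.
Waclaw is living and takes 1/12.
Czeslaw is living and takes 1/4.
Danuta predeceased; the 1/4 allotted to Danuta's branch passes to Danuta's issue by representation.
Ireneusz is the sole taker at this level and receives the full 1/4.
Bogdan is living and takes 1/4.

Bogdan 1/4; Czeslaw 1/4; Halina 1/12; Ireneusz 1/4; Ludmila 1/24; Pelagia 1/24; Waclaw 1/12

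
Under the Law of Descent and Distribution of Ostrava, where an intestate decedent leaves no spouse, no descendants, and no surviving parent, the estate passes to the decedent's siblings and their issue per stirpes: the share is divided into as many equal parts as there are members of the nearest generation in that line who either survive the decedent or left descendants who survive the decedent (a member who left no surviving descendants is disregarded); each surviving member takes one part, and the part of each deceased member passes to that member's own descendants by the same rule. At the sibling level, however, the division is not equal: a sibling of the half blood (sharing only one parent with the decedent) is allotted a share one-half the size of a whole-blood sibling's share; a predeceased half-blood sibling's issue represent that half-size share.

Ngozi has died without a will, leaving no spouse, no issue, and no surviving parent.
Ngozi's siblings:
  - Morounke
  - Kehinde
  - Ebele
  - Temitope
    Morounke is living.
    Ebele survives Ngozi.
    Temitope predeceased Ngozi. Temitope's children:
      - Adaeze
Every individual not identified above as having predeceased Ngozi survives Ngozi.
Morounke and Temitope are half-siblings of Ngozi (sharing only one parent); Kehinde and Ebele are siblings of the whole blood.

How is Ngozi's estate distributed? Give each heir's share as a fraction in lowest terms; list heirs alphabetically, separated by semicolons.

Adaeze 1/6; Ebele 1/3; Kehinde 1/3; Morounke 1/6

No spouse, descendants, or parent survives, so the estate passes to Ngozi's siblings per stirpes.
Half-blood siblings count for one-half the weight of whole-blood siblings at the initial division.
Dividing 1 in proportion to weights (total weight 3): Morounke (weight 1/2) → 1/6; Kehinde (weight 1) → 1/3; Ebele (weight 1) → 1/3; Temitope (weight 1/2) → 1/6.
Morounke is living and takes 1/6.
Kehinde is living and takes 1/3.
Ebele is living and takes 1/3.
Temitope predeceased; the 1/6 allotted to Temitope's branch passes to Temitope's issue by representation.
Adaeze is the sole taker at this level and receives the full 1/6.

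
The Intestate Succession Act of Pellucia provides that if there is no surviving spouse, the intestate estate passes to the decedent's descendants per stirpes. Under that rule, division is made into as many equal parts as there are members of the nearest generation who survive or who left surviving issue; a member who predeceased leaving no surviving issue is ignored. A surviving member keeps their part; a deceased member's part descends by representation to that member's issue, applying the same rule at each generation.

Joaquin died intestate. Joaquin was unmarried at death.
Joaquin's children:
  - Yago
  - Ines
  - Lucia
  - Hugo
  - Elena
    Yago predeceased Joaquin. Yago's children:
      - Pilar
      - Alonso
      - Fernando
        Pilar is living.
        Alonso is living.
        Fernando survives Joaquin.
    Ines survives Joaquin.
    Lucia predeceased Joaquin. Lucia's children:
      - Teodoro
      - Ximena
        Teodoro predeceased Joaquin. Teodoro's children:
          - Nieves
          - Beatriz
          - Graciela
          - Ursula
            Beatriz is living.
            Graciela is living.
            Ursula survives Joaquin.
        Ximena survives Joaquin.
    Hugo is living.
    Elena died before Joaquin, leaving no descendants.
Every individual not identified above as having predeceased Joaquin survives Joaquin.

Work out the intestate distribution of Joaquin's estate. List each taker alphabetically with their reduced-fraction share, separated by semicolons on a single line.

Alonso 1/12; Beatriz 1/32; Fernando 1/12; Graciela 1/32; Hugo 1/4; Ines 1/4; Nieves 1/32; Pilar 1/12; Ursula 1/32; Ximena 1/8

There is no surviving spouse, so the entire estate passes to Joaquin's descendants per stirpes.
Elena left no surviving issue, so that branch lapses and is disregarded.
The estate is divided into 4 equal shares of 1/4 among Yago, Ines, Lucia, Hugo.
Yago predeceased; the 1/4 allotted to Yago's branch passes to Yago's issue by representation.
The 1/4 is divided into 3 equal shares of 1/12 among Pilar, Alonso, Fernando.
Pilar is living and takes 1/12.
Alonso is living and takes 1/12.
Fernando is living and takes 1/12.
Ines is living and takes 1/4.
Lucia predeceased; the 1/4 allotted to Lucia's branch passes to Lucia's issue by representation.
The 1/4 is divided into 2 equal shares of 1/8 among Teodoro, Ximena.
Teodoro predeceased; the 1/8 allotted to Teodoro's branch passes to Teodoro's issue by representation.
The 1/8 is divided into 4 equal shares of 1/32 among Nieves, Beatriz, Graciela, Ursula.
Nieves is living and takes 1/32.
Beatriz is living and takes 1/32.
Graciela is living and takes 1/32.
Ursula is living and takes 1/32.
Ximena is living and takes 1/8.
Hugo is living and takes 1/4.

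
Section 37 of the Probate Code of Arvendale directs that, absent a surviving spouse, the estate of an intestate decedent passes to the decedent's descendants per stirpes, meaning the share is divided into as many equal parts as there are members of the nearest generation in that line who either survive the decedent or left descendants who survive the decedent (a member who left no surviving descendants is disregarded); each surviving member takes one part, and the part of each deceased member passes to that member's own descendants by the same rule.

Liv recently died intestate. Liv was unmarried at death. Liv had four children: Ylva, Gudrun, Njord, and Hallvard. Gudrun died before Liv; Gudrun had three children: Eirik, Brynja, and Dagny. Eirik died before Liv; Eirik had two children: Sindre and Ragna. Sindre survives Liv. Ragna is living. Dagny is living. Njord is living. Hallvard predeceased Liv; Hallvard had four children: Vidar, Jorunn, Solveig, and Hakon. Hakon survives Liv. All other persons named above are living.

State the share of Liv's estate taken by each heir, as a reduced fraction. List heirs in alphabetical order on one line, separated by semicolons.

Brynja 1/12; Dagny 1/12; Hakon 1/16; Jorunn 1/16; Njord 1/4; Ragna 1/24; Sindre 1/24; Solveig 1/16; Vidar 1/16; Ylva 1/4

There is no surviving spouse, so the entire estate passes to Liv's descendants per stirpes.
The estate is divided into 4 equal shares of 1/4 among Ylva, Gudrun, Njord, Hallvard.
Ylva is living and takes 1/4.
Gudrun predeceased; the 1/4 allotted to Gudrun's branch passes to Gudrun's issue by representation.
The 1/4 is divided into 3 equal shares of 1/12 among Eirik, Brynja, Dagny.
Eirik predeceased; the 1/12 allotted to Eirik's branch passes to Eirik's issue by representation.
The 1/12 is divided into 2 equal shares of 1/24 among Sindre, Ragna.
Sindre is living and takes 1/24.
Ragna is living and takes 1/24.
Brynja is living and takes 1/12.
Dagny is living and takes 1/12.
Njord is living and takes 1/4.
Hallvard predeceased; the 1/4 allotted to Hallvard's branch passes to Hallvard's issue by representation.
The 1/4 is divided into 4 equal shares of 1/16 among Vidar, Jorunn, Solveig, Hakon.
Vidar is living and takes 1/16.
Jorunn is living and takes 1/16.
Solveig is living and takes 1/16.
Hakon is living and takes 1/16.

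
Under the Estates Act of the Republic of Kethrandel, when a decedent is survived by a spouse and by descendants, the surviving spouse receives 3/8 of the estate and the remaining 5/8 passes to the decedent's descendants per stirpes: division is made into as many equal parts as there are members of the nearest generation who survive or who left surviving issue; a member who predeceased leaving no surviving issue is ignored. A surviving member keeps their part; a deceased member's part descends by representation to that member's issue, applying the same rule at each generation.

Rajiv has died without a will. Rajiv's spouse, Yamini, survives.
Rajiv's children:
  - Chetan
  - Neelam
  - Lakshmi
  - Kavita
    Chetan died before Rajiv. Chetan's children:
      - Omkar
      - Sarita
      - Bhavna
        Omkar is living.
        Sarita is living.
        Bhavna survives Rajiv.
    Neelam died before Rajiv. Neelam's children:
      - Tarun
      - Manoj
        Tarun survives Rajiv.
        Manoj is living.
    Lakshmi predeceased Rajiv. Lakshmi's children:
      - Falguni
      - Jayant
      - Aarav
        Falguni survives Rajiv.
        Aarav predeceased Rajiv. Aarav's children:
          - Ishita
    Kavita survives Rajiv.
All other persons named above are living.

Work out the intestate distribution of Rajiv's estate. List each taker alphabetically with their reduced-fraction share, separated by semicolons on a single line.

Yamini, as surviving spouse, takes 3/8.
The remaining 5/8 passes to Rajiv's descendants per stirpes.
The 5/8 is divided into 4 equal shares of 5/32 among Chetan, Neelam, Lakshmi, Kavita.
Chetan predeceased; the 5/32 allotted to Chetan's branch passes to Chetan's issue by representation.
The 5/32 is divided into 3 equal shares of 5/96 among Omkar, Sarita, Bhavna.
Omkar is living and takes 5/96.
Sarita is living and takes 5/96.
Bhavna is living and takes 5/96.
Neelam predeceased; the 5/32 allotted to Neelam's branch passes to Neelam's issue by representation.
The 5/32 is divided into 2 equal shares of 5/64 among Tarun, Manoj.
Tarun is living and takes 5/64.
Manoj is living and takes 5/64.
Lakshmi predeceased; the 5/32 allotted to Lakshmi's branch passes to Lakshmi's issue by representation.
The 5/32 is divided into 3 equal shares of 5/96 among Falguni, Jayant, Aarav.
Falguni is living and takes 5/96.
Jayant is living and takes 5/96.
Aarav predeceased; the 5/96 allotted to Aarav's branch passes to Aarav's issue by representation.
Ishita is the sole taker at this level and receives the full 5/96.
Kavita is living and takes 5/32.

Bhavna 5/96; Falguni 5/96; Ishita 5/96; Jayant 5/96; Kavita 5/32; Manoj 5/64; Omkar 5/96; Sarita 5/96; Tarun 5/64; Yamini 3/8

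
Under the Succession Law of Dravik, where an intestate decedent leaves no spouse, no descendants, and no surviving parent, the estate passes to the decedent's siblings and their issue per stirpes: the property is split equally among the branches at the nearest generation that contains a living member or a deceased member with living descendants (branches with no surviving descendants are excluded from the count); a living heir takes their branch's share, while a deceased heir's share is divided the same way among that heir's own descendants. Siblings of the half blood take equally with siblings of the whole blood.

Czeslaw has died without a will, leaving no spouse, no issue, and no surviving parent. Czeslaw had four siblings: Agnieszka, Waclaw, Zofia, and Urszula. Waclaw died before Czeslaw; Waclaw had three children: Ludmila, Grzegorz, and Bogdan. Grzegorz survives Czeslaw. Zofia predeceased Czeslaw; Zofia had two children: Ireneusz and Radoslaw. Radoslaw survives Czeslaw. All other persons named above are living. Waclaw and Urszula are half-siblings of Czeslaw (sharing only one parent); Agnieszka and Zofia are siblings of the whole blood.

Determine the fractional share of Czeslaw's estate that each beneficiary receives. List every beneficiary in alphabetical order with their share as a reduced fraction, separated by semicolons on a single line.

No spouse, descendants, or parent survives, so the estate passes to Czeslaw's siblings per stirpes.
Half-blood and whole-blood siblings take equally under the stated rule.
The estate is divided into 4 equal shares of 1/4 among Agnieszka, Waclaw, Zofia, Urszula.
Agnieszka is living and takes 1/4.
Waclaw predeceased; the 1/4 allotted to Waclaw's branch passes to Waclaw's issue by representation.
The 1/4 is divided into 3 equal shares of 1/12 among Ludmila, Grzegorz, Bogdan.
Ludmila is living and takes 1/12.
Grzegorz is living and takes 1/12.
Bogdan is living and takes 1/12.
Zofia predeceased; the 1/4 allotted to Zofia's branch passes to Zofia's issue by representation.
The 1/4 is divided into 2 equal shares of 1/8 among Ireneusz, Radoslaw.
Ireneusz is living and takes 1/8.
Radoslaw is living and takes 1/8.
Urszula is living and takes 1/4.

Agnieszka 1/4; Bogdan 1/12; Grzegorz 1/12; Ireneusz 1/8; Ludmila 1/12; Radoslaw 1/8; Urszula 1/4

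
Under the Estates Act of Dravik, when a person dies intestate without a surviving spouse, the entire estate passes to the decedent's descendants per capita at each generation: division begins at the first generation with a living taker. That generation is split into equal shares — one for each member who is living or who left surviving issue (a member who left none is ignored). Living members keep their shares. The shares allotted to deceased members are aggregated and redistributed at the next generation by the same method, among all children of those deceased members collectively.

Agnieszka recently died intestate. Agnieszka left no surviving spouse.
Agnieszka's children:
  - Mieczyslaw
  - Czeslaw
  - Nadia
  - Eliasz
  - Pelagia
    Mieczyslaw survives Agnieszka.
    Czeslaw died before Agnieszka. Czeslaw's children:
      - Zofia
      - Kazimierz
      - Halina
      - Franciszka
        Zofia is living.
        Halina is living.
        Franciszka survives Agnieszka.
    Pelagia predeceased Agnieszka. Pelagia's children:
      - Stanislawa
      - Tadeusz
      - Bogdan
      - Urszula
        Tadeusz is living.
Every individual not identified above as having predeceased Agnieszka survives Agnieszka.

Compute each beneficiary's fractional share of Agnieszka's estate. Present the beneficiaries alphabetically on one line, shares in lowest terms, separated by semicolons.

There is no surviving spouse, so the entire estate passes to Agnieszka's descendants per capita at each generation.
At generation 1 (Mieczyslaw, Czeslaw, Nadia, Eliasz, Pelagia) there are 5 shares of (1)/5 = 1/5 each.
Living: Mieczyslaw, Nadia, and Eliasz — each takes 1/5.
Deceased: Czeslaw and Pelagia. Their combined 2/5 is pooled and carried to generation 2.
At generation 2 (Zofia, Kazimierz, Halina, Franciszka, Stanislawa, Tadeusz, Bogdan, Urszula) there are 8 shares of (2/5)/8 = 1/20 each.
Living: Zofia, Kazimierz, Halina, Franciszka, Stanislawa, Tadeusz, Bogdan, and Urszula — each takes 1/20.

Bogdan 1/20; Eliasz 1/5; Franciszka 1/20; Halina 1/20; Kazimierz 1/20; Mieczyslaw 1/5; Nadia 1/5; Stanislawa 1/20; Tadeusz 1/20; Urszula 1/20; Zofia 1/20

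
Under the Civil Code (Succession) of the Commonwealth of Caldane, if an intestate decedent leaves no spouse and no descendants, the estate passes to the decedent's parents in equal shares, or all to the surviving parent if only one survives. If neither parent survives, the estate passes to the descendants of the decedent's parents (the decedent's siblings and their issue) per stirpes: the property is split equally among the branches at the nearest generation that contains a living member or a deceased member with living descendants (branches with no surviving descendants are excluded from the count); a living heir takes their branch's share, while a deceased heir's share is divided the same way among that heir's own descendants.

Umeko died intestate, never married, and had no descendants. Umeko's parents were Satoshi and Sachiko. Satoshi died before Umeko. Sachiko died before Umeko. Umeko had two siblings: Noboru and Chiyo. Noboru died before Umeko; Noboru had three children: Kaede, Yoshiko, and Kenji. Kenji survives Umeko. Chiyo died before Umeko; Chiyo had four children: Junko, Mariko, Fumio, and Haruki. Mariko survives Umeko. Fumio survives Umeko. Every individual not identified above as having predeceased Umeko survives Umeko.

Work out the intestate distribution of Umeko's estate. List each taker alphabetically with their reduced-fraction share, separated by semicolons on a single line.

Neither parent survives and there are no descendants, so the estate passes to Umeko's siblings and their issue per stirpes.
The estate is divided into 2 equal shares of 1/2 among Noboru, Chiyo.
Noboru predeceased; the 1/2 allotted to Noboru's branch passes to Noboru's issue by representation.
The 1/2 is divided into 3 equal shares of 1/6 among Kaede, Yoshiko, Kenji.
Kaede is living and takes 1/6.
Yoshiko is living and takes 1/6.
Kenji is living and takes 1/6.
Chiyo predeceased; the 1/2 allotted to Chiyo's branch passes to Chiyo's issue by representation.
The 1/2 is divided into 4 equal shares of 1/8 among Junko, Mariko, Fumio, Haruki.
Junko is living and takes 1/8.
Mariko is living and takes 1/8.
Fumio is living and takes 1/8.
Haruki is living and takes 1/8.

Fumio 1/8; Haruki 1/8; Junko 1/8; Kaede 1/6; Kenji 1/6; Mariko 1/8; Yoshiko 1/6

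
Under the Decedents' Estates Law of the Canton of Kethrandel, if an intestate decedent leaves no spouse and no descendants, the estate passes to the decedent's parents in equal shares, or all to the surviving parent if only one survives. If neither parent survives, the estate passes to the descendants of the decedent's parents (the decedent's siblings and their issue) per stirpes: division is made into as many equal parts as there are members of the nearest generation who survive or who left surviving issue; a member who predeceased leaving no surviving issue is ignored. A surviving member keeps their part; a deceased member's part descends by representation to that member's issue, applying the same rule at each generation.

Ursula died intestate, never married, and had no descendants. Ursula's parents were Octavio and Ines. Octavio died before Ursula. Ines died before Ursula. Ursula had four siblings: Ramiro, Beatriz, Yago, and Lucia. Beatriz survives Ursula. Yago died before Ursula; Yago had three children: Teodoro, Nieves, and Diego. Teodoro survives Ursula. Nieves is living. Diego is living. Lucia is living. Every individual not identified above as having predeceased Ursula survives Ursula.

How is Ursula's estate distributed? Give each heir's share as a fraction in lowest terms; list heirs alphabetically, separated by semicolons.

Beatriz 1/4; Diego 1/12; Lucia 1/4; Nieves 1/12; Ramiro 1/4; Teodoro 1/12

Neither parent survives and there are no descendants, so the estate passes to Ursula's siblings and their issue per stirpes.
The estate is divided into 4 equal shares of 1/4 among Ramiro, Beatriz, Yago, Lucia.
Ramiro is living and takes 1/4.
Beatriz is living and takes 1/4.
Yago predeceased; the 1/4 allotted to Yago's branch passes to Yago's issue by representation.
The 1/4 is divided into 3 equal shares of 1/12 among Teodoro, Nieves, Diego.
Teodoro is living and takes 1/12.
Nieves is living and takes 1/12.
Diego is living and takes 1/12.
Lucia is living and takes 1/4.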